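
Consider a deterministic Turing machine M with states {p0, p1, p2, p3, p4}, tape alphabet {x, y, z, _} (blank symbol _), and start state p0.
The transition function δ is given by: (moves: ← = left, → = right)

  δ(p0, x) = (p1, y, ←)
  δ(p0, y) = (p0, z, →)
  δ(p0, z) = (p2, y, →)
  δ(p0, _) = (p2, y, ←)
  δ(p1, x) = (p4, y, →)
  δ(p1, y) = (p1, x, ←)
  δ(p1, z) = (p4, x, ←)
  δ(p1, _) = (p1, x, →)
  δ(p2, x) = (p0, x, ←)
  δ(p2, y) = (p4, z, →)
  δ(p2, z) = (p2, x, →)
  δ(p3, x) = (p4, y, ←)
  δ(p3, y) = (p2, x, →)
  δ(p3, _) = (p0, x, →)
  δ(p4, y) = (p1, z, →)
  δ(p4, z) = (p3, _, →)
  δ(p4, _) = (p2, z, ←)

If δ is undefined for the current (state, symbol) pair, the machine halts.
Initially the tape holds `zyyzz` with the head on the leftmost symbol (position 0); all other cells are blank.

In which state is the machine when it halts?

p0 | [z]yyzz__   read z → write y, move →, go to p2
p2 | y[y]yzz__   read y → write z, move →, go to p4
p4 | yz[y]zz__   read y → write z, move →, go to p1
p1 | yzz[z]z__   read z → write x, move ←, go to p4
p4 | yz[z]xz__   read z → write _, move →, go to p3
p3 | yz_[x]z__   read x → write y, move ←, go to p4
p4 | yz[_]yz__   read _ → write z, move ←, go to p2
p2 | y[z]zyz__   read z → write x, move →, go to p2
p2 | yx[z]yz__   read z → write x, move →, go to p2
p2 | yxx[y]z__   read y → write z, move →, go to p4
p4 | yxxz[z]__   read z → write _, move →, go to p3
p3 | yxxz_[_]_   read _ → write x, move →, go to p0
p0 | yxxz_x[_]   read _ → write y, move ←, go to p2
p2 | yxxz_[x]y   read x → write x, move ←, go to p0
p0 | yxxz[_]xy   read _ → write y, move ←, go to p2
p2 | yxx[z]yxy   read z → write x, move →, go to p2
p2 | yxxx[y]xy   read y → write z, move →, go to p4
p4 | yxxxz[x]y
No transition is defined for (p4, x); M halts in state p4.

p4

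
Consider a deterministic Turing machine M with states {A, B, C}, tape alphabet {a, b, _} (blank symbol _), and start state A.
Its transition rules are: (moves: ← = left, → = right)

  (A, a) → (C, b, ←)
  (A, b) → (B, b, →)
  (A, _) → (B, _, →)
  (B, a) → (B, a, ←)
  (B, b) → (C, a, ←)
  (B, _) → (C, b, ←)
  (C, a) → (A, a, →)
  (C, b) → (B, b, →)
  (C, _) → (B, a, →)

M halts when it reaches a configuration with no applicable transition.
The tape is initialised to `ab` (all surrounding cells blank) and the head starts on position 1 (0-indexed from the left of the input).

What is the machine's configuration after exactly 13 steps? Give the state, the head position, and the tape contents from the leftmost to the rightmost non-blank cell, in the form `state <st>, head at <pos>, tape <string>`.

state C, head at 0, tape aaa

A | a[b]_   read b → write b, move →, go to B
B | ab[_]   read _ → write b, move ←, go to C
C | a[b]b   read b → write b, move →, go to B
B | ab[b]   read b → write a, move ←, go to C
C | a[b]a   read b → write b, move →, go to B
B | ab[a]   read a → write a, move ←, go to B
B | a[b]a   read b → write a, move ←, go to C
C | [a]aa   read a → write a, move →, go to A
A | a[a]a   read a → write b, move ←, go to C
C | [a]ba   read a → write a, move →, go to A
A | a[b]a   read b → write b, move →, go to B
B | ab[a]   read a → write a, move ←, go to B
B | a[b]a   read b → write a, move ←, go to C
C | [a]aa
After 13 steps: state C, head at 0, tape aaa.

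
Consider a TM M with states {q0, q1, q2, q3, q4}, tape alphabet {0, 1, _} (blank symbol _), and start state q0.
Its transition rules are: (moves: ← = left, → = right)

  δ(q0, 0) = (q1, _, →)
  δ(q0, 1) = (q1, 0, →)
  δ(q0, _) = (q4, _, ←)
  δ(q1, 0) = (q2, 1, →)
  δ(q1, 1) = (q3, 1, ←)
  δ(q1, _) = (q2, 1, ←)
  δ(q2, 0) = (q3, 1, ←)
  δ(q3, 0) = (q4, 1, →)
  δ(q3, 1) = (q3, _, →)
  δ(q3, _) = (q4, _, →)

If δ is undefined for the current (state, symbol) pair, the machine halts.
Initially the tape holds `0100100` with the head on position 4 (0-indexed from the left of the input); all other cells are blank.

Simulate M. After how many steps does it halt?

6

state=q0 head=4 tape=0100[1]00__   (q0,1)→(q1,0,→)
state=q1 head=5 tape=01000[0]0__   (q1,0)→(q2,1,→)
state=q2 head=6 tape=010001[0]__   (q2,0)→(q3,1,←)
state=q3 head=5 tape=01000[1]1__   (q3,1)→(q3,_,→)
state=q3 head=6 tape=01000_[1]__   (q3,1)→(q3,_,→)
state=q3 head=7 tape=01000__[_]_   (q3,_)→(q4,_,→)
state=q4 head=8 tape=01000___[_]
M halts after 6 transitions.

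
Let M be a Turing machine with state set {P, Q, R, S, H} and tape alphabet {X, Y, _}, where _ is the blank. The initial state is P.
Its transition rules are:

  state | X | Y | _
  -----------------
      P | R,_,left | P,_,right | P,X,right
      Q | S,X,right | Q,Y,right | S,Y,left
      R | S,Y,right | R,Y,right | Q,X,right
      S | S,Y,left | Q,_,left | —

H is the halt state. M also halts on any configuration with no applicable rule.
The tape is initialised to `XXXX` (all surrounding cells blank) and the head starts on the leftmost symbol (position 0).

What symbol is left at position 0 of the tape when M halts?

Y

state=P head=0 tape=__[X]XXX   (P,X)→(R,_,left)
state=R head=-1 tape=_[_]_XXX   (R,_)→(Q,X,right)
state=Q head=0 tape=_X[_]XXX   (Q,_)→(S,Y,left)
state=S head=-1 tape=_[X]YXXX   (S,X)→(S,Y,left)
state=S head=-2 tape=[_]YYXXX
Cell 0 holds Y when M halts.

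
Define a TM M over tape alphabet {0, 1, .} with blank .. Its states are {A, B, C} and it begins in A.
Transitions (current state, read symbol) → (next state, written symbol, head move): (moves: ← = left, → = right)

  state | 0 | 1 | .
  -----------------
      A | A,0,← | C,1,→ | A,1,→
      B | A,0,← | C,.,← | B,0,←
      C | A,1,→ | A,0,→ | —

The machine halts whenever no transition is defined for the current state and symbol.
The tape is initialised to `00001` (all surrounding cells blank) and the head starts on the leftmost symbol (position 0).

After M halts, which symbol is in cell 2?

1

A | .[0]0001.   read 0 → write 0, move ←, go to A
A | [.]00001.   read . → write 1, move →, go to A
A | 1[0]0001.   read 0 → write 0, move ←, go to A
A | [1]00001.   read 1 → write 1, move →, go to C
C | 1[0]0001.   read 0 → write 1, move →, go to A
A | 11[0]001.   read 0 → write 0, move ←, go to A
A | 1[1]0001.   read 1 → write 1, move →, go to C
C | 11[0]001.   read 0 → write 1, move →, go to A
A | 111[0]01.   read 0 → write 0, move ←, go to A
A | 11[1]001.   read 1 → write 1, move →, go to C
C | 111[0]01.   read 0 → write 1, move →, go to A
A | 1111[0]1.   read 0 → write 0, move ←, go to A
A | 111[1]01.   read 1 → write 1, move →, go to C
C | 1111[0]1.   read 0 → write 1, move →, go to A
A | 11111[1].   read 1 → write 1, move →, go to C
C | 111111[.]
Cell 2 holds 1 when M halts.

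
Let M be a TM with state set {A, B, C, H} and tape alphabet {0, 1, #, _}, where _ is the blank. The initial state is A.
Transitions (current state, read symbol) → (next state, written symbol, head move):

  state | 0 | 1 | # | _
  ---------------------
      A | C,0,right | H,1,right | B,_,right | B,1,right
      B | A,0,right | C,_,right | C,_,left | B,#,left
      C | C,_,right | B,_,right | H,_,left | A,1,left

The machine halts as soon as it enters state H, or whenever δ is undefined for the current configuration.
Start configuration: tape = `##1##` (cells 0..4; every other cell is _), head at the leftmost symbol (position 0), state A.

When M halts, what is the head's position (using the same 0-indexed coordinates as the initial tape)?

state=A head=0 tape=_[#]#1##   (A,#)→(B,_,right)
state=B head=1 tape=__[#]1##   (B,#)→(C,_,left)
state=C head=0 tape=_[_]_1##   (C,_)→(A,1,left)
state=A head=-1 tape=[_]1_1##   (A,_)→(B,1,right)
state=B head=0 tape=1[1]_1##   (B,1)→(C,_,right)
state=C head=1 tape=1_[_]1##   (C,_)→(A,1,left)
state=A head=0 tape=1[_]11##   (A,_)→(B,1,right)
state=B head=1 tape=11[1]1##   (B,1)→(C,_,right)
state=C head=2 tape=11_[1]##   (C,1)→(B,_,right)
state=B head=3 tape=11__[#]#   (B,#)→(C,_,left)
state=C head=2 tape=11_[_]_#   (C,_)→(A,1,left)
state=A head=1 tape=11[_]1_#   (A,_)→(B,1,right)
state=B head=2 tape=111[1]_#   (B,1)→(C,_,right)
state=C head=3 tape=111_[_]#   (C,_)→(A,1,left)
state=A head=2 tape=111[_]1#   (A,_)→(B,1,right)
state=B head=3 tape=1111[1]#   (B,1)→(C,_,right)
state=C head=4 tape=1111_[#]   (C,#)→(H,_,left)
state=H head=3 tape=1111[_]_
At halt the head is at cell 3.

3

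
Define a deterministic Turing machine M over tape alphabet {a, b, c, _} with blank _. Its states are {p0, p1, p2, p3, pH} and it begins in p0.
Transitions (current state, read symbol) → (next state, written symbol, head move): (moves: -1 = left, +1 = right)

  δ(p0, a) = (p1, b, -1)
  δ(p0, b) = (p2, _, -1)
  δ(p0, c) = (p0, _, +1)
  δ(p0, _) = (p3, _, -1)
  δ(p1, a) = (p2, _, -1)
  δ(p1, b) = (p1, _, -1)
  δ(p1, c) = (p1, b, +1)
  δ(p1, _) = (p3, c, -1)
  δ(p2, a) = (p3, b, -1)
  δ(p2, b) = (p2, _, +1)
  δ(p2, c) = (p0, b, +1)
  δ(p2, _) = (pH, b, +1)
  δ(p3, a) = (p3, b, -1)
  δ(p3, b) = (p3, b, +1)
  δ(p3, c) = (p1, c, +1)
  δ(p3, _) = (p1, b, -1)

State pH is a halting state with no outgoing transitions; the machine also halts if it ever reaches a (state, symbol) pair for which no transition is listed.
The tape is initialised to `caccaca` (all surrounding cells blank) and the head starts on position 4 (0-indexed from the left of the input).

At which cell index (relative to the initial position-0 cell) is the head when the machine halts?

7

state=p0 head=4 tape=cacc[a]ca_   (p0,a)→(p1,b,-1)
state=p1 head=3 tape=cac[c]bca_   (p1,c)→(p1,b,+1)
state=p1 head=4 tape=cacb[b]ca_   (p1,b)→(p1,_,-1)
state=p1 head=3 tape=cac[b]_ca_   (p1,b)→(p1,_,-1)
state=p1 head=2 tape=ca[c]__ca_   (p1,c)→(p1,b,+1)
state=p1 head=3 tape=cab[_]_ca_   (p1,_)→(p3,c,-1)
state=p3 head=2 tape=ca[b]c_ca_   (p3,b)→(p3,b,+1)
state=p3 head=3 tape=cab[c]_ca_   (p3,c)→(p1,c,+1)
state=p1 head=4 tape=cabc[_]ca_   (p1,_)→(p3,c,-1)
state=p3 head=3 tape=cab[c]cca_   (p3,c)→(p1,c,+1)
state=p1 head=4 tape=cabc[c]ca_   (p1,c)→(p1,b,+1)
state=p1 head=5 tape=cabcb[c]a_   (p1,c)→(p1,b,+1)
state=p1 head=6 tape=cabcbb[a]_   (p1,a)→(p2,_,-1)
state=p2 head=5 tape=cabcb[b]__   (p2,b)→(p2,_,+1)
state=p2 head=6 tape=cabcb_[_]_   (p2,_)→(pH,b,+1)
state=pH head=7 tape=cabcb_b[_]
At halt the head is at cell 7.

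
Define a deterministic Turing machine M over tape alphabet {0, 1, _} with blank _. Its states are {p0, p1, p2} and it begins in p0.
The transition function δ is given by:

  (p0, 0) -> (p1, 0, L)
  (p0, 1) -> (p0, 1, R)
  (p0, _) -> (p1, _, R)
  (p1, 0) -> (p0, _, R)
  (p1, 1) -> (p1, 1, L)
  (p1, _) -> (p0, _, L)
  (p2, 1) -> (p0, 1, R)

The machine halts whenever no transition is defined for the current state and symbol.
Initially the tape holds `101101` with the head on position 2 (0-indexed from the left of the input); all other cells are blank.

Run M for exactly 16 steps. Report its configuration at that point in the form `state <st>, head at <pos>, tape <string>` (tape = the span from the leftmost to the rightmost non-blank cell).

state p0, head at 0, tape 1_1101

p0 | 10[1]101   read 1 → write 1, move R, go to p0
p0 | 101[1]01   read 1 → write 1, move R, go to p0
p0 | 1011[0]1   read 0 → write 0, move L, go to p1
p1 | 101[1]01   read 1 → write 1, move L, go to p1
p1 | 10[1]101   read 1 → write 1, move L, go to p1
p1 | 1[0]1101   read 0 → write _, move R, go to p0
p0 | 1_[1]101   read 1 → write 1, move R, go to p0
p0 | 1_1[1]01   read 1 → write 1, move R, go to p0
p0 | 1_11[0]1   read 0 → write 0, move L, go to p1
p1 | 1_1[1]01   read 1 → write 1, move L, go to p1
p1 | 1_[1]101   read 1 → write 1, move L, go to p1
p1 | 1[_]1101   read _ → write _, move L, go to p0
p0 | [1]_1101   read 1 → write 1, move R, go to p0
p0 | 1[_]1101   read _ → write _, move R, go to p1
p1 | 1_[1]101   read 1 → write 1, move L, go to p1
p1 | 1[_]1101   read _ → write _, move L, go to p0
p0 | [1]_1101
After 16 steps: state p0, head at 0, tape 1_1101.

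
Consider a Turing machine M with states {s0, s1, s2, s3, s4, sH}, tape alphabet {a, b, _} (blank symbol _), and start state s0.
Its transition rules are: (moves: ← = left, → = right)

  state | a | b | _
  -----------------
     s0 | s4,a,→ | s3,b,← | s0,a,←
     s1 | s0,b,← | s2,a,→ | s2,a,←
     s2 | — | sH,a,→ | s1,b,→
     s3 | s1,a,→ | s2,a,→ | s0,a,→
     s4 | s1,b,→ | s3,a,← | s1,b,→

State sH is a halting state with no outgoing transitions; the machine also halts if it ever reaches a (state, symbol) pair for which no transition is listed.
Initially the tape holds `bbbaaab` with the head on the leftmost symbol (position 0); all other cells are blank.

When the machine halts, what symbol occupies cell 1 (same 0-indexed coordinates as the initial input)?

s0 | _[b]bbaaab   read b → write b, move ←, go to s3
s3 | [_]bbbaaab   read _ → write a, move →, go to s0
s0 | a[b]bbaaab   read b → write b, move ←, go to s3
s3 | [a]bbbaaab   read a → write a, move →, go to s1
s1 | a[b]bbaaab   read b → write a, move →, go to s2
s2 | aa[b]baaab   read b → write a, move →, go to sH
sH | aaa[b]aaab
Cell 1 holds a when M halts.

a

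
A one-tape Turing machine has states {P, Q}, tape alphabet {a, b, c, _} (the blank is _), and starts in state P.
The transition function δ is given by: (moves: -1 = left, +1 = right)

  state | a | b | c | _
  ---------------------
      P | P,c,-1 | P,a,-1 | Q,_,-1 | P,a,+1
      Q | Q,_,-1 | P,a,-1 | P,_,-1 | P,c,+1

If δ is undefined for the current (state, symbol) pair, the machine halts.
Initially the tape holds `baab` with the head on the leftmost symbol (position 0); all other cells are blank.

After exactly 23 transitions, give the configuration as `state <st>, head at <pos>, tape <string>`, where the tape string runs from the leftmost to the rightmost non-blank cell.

state=P head=0 tape=____[b]aab   (P,b)→(P,a,-1)
state=P head=-1 tape=___[_]aaab   (P,_)→(P,a,+1)
state=P head=0 tape=___a[a]aab   (P,a)→(P,c,-1)
state=P head=-1 tape=___[a]caab   (P,a)→(P,c,-1)
state=P head=-2 tape=__[_]ccaab   (P,_)→(P,a,+1)
state=P head=-1 tape=__a[c]caab   (P,c)→(Q,_,-1)
state=Q head=-2 tape=__[a]_caab   (Q,a)→(Q,_,-1)
state=Q head=-3 tape=_[_]__caab   (Q,_)→(P,c,+1)
state=P head=-2 tape=_c[_]_caab   (P,_)→(P,a,+1)
state=P head=-1 tape=_ca[_]caab   (P,_)→(P,a,+1)
state=P head=0 tape=_caa[c]aab   (P,c)→(Q,_,-1)
state=Q head=-1 tape=_ca[a]_aab   (Q,a)→(Q,_,-1)
state=Q head=-2 tape=_c[a]__aab   (Q,a)→(Q,_,-1)
state=Q head=-3 tape=_[c]___aab   (Q,c)→(P,_,-1)
state=P head=-4 tape=[_]____aab   (P,_)→(P,a,+1)
state=P head=-3 tape=a[_]___aab   (P,_)→(P,a,+1)
state=P head=-2 tape=aa[_]__aab   (P,_)→(P,a,+1)
state=P head=-1 tape=aaa[_]_aab   (P,_)→(P,a,+1)
state=P head=0 tape=aaaa[_]aab   (P,_)→(P,a,+1)
state=P head=1 tape=aaaaa[a]ab   (P,a)→(P,c,-1)
state=P head=0 tape=aaaa[a]cab   (P,a)→(P,c,-1)
state=P head=-1 tape=aaa[a]ccab   (P,a)→(P,c,-1)
state=P head=-2 tape=aa[a]cccab   (P,a)→(P,c,-1)
state=P head=-3 tape=a[a]ccccab
After 23 steps: state P, head at -3, tape aaccccab.

state P, head at -3, tape aaccccab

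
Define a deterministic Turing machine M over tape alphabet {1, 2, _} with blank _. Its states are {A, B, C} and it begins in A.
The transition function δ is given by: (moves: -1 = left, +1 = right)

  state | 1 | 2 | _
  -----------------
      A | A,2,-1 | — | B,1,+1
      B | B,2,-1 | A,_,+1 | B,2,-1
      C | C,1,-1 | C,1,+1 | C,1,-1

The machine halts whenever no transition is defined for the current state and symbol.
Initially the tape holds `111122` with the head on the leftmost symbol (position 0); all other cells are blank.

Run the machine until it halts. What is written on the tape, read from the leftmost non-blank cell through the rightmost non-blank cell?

1111_22

state=A head=0 tape=_[1]11122   (A,1)→(A,2,-1)
state=A head=-1 tape=[_]211122   (A,_)→(B,1,+1)
state=B head=0 tape=1[2]11122   (B,2)→(A,_,+1)
state=A head=1 tape=1_[1]1122   (A,1)→(A,2,-1)
state=A head=0 tape=1[_]21122   (A,_)→(B,1,+1)
state=B head=1 tape=11[2]1122   (B,2)→(A,_,+1)
state=A head=2 tape=11_[1]122   (A,1)→(A,2,-1)
state=A head=1 tape=11[_]2122   (A,_)→(B,1,+1)
state=B head=2 tape=111[2]122   (B,2)→(A,_,+1)
state=A head=3 tape=111_[1]22   (A,1)→(A,2,-1)
state=A head=2 tape=111[_]222   (A,_)→(B,1,+1)
state=B head=3 tape=1111[2]22   (B,2)→(A,_,+1)
state=A head=4 tape=1111_[2]2
The non-blank tape span at halt is 1111_22.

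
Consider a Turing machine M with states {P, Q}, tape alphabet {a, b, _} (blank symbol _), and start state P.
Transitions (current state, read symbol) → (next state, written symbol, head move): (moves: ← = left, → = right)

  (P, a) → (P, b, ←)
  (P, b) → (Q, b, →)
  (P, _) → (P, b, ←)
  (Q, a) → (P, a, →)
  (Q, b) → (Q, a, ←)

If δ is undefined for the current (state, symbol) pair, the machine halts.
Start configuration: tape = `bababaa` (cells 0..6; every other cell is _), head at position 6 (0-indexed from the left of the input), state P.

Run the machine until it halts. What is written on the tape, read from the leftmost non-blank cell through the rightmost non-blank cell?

aababab

state=P head=6 tape=_bababa[a]   (P,a)→(P,b,←)
state=P head=5 tape=_babab[a]b   (P,a)→(P,b,←)
state=P head=4 tape=_baba[b]bb   (P,b)→(Q,b,→)
state=Q head=5 tape=_babab[b]b   (Q,b)→(Q,a,←)
state=Q head=4 tape=_baba[b]ab   (Q,b)→(Q,a,←)
state=Q head=3 tape=_bab[a]aab   (Q,a)→(P,a,→)
state=P head=4 tape=_baba[a]ab   (P,a)→(P,b,←)
state=P head=3 tape=_bab[a]bab   (P,a)→(P,b,←)
state=P head=2 tape=_ba[b]bbab   (P,b)→(Q,b,→)
state=Q head=3 tape=_bab[b]bab   (Q,b)→(Q,a,←)
state=Q head=2 tape=_ba[b]abab   (Q,b)→(Q,a,←)
state=Q head=1 tape=_b[a]aabab   (Q,a)→(P,a,→)
state=P head=2 tape=_ba[a]abab   (P,a)→(P,b,←)
state=P head=1 tape=_b[a]babab   (P,a)→(P,b,←)
state=P head=0 tape=_[b]bbabab   (P,b)→(Q,b,→)
state=Q head=1 tape=_b[b]babab   (Q,b)→(Q,a,←)
state=Q head=0 tape=_[b]ababab   (Q,b)→(Q,a,←)
state=Q head=-1 tape=[_]aababab
The non-blank tape span at halt is aababab.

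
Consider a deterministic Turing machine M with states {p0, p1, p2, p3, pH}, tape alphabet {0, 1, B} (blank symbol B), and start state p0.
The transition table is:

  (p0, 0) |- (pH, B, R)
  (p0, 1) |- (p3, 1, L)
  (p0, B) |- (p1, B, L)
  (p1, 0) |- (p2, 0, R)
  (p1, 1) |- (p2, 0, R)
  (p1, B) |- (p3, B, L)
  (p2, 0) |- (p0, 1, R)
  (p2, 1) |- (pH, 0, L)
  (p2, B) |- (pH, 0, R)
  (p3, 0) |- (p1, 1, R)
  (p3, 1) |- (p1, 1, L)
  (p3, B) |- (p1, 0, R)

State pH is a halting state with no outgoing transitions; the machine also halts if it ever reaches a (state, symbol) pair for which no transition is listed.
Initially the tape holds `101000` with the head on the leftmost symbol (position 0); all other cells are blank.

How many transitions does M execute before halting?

8

p0 | B[1]01000   read 1 → write 1, move L, go to p3
p3 | [B]101000   read B → write 0, move R, go to p1
p1 | 0[1]01000   read 1 → write 0, move R, go to p2
p2 | 00[0]1000   read 0 → write 1, move R, go to p0
p0 | 001[1]000   read 1 → write 1, move L, go to p3
p3 | 00[1]1000   read 1 → write 1, move L, go to p1
p1 | 0[0]11000   read 0 → write 0, move R, go to p2
p2 | 00[1]1000   read 1 → write 0, move L, go to pH
pH | 0[0]01000
M halts after 8 transitions.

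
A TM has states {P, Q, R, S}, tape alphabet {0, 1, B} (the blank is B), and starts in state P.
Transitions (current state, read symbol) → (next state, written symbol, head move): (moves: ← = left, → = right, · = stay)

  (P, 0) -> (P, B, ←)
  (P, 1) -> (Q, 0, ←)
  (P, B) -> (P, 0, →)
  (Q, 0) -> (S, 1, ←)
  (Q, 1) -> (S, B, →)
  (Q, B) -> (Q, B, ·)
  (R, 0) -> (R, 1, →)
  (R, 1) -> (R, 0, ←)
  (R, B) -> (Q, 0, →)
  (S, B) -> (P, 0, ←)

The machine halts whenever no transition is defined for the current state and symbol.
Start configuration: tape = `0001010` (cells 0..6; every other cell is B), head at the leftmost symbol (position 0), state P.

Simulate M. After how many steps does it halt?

P | BBB[0]001010   read 0 → write B, move ←, go to P
P | BB[B]B001010   read B → write 0, move →, go to P
P | BB0[B]001010   read B → write 0, move →, go to P
P | BB00[0]01010   read 0 → write B, move ←, go to P
P | BB0[0]B01010   read 0 → write B, move ←, go to P
P | BB[0]BB01010   read 0 → write B, move ←, go to P
P | B[B]BBB01010   read B → write 0, move →, go to P
P | B0[B]BB01010   read B → write 0, move →, go to P
P | B00[B]B01010   read B → write 0, move →, go to P
P | B000[B]01010   read B → write 0, move →, go to P
P | B0000[0]1010   read 0 → write B, move ←, go to P
P | B000[0]B1010   read 0 → write B, move ←, go to P
P | B00[0]BB1010   read 0 → write B, move ←, go to P
P | B0[0]BBB1010   read 0 → write B, move ←, go to P
P | B[0]BBBB1010   read 0 → write B, move ←, go to P
P | [B]BBBBB1010   read B → write 0, move →, go to P
P | 0[B]BBBB1010   read B → write 0, move →, go to P
P | 00[B]BBB1010   read B → write 0, move →, go to P
P | 000[B]BB1010   read B → write 0, move →, go to P
P | 0000[B]B1010   read B → write 0, move →, go to P
P | 00000[B]1010   read B → write 0, move →, go to P
P | 000000[1]010   read 1 → write 0, move ←, go to Q
Q | 00000[0]0010   read 0 → write 1, move ←, go to S
S | 0000[0]10010
M halts after 23 transitions.

23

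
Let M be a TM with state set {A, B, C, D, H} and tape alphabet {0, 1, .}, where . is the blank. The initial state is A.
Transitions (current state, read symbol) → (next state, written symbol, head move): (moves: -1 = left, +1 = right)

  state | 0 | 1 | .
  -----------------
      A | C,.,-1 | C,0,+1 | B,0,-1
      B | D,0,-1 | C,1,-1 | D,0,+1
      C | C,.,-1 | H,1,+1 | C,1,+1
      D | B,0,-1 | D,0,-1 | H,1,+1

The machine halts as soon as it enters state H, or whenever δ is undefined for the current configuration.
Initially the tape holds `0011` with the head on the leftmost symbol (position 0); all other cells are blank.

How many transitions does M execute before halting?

state=A head=0 tape=.[0]011   (A,0)→(C,.,-1)
state=C head=-1 tape=[.].011   (C,.)→(C,1,+1)
state=C head=0 tape=1[.]011   (C,.)→(C,1,+1)
state=C head=1 tape=11[0]11   (C,0)→(C,.,-1)
state=C head=0 tape=1[1].11   (C,1)→(H,1,+1)
state=H head=1 tape=11[.]11
M halts after 5 transitions.

5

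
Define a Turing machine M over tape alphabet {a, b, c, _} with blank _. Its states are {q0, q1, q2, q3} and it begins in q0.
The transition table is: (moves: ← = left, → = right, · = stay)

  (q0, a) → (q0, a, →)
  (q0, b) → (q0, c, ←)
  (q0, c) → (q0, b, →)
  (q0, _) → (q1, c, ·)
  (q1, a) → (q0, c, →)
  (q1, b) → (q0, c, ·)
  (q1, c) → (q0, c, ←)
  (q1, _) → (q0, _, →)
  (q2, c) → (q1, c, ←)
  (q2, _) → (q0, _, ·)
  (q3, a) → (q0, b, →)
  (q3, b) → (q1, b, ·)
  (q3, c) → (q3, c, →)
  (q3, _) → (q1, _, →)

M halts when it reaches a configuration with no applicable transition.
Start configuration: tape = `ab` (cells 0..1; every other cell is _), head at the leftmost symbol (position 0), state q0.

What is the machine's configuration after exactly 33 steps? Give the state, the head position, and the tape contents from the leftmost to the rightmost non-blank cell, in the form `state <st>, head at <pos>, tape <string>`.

state q0, head at 1, tape abcccc

q0 | [a]b____   read a → write a, move →, go to q0
q0 | a[b]____   read b → write c, move ←, go to q0
q0 | [a]c____   read a → write a, move →, go to q0
q0 | a[c]____   read c → write b, move →, go to q0
q0 | ab[_]___   read _ → write c, move ·, go to q1
q1 | ab[c]___   read c → write c, move ←, go to q0
q0 | a[b]c___   read b → write c, move ←, go to q0
q0 | [a]cc___   read a → write a, move →, go to q0
q0 | a[c]c___   read c → write b, move →, go to q0
q0 | ab[c]___   read c → write b, move →, go to q0
q0 | abb[_]__   read _ → write c, move ·, go to q1
q1 | abb[c]__   read c → write c, move ←, go to q0
q0 | ab[b]c__   read b → write c, move ←, go to q0
q0 | a[b]cc__   read b → write c, move ←, go to q0
q0 | [a]ccc__   read a → write a, move →, go to q0
q0 | a[c]cc__   read c → write b, move →, go to q0
q0 | ab[c]c__   read c → write b, move →, go to q0
q0 | abb[c]__   read c → write b, move →, go to q0
q0 | abbb[_]_   read _ → write c, move ·, go to q1
q1 | abbb[c]_   read c → write c, move ←, go to q0
q0 | abb[b]c_   read b → write c, move ←, go to q0
q0 | ab[b]cc_   read b → write c, move ←, go to q0
q0 | a[b]ccc_   read b → write c, move ←, go to q0
q0 | [a]cccc_   read a → write a, move →, go to q0
q0 | a[c]ccc_   read c → write b, move →, go to q0
q0 | ab[c]cc_   read c → write b, move →, go to q0
q0 | abb[c]c_   read c → write b, move →, go to q0
q0 | abbb[c]_   read c → write b, move →, go to q0
q0 | abbbb[_]   read _ → write c, move ·, go to q1
q1 | abbbb[c]   read c → write c, move ←, go to q0
q0 | abbb[b]c   read b → write c, move ←, go to q0
q0 | abb[b]cc   read b → write c, move ←, go to q0
q0 | ab[b]ccc   read b → write c, move ←, go to q0
q0 | a[b]cccc
After 33 steps: state q0, head at 1, tape abcccc.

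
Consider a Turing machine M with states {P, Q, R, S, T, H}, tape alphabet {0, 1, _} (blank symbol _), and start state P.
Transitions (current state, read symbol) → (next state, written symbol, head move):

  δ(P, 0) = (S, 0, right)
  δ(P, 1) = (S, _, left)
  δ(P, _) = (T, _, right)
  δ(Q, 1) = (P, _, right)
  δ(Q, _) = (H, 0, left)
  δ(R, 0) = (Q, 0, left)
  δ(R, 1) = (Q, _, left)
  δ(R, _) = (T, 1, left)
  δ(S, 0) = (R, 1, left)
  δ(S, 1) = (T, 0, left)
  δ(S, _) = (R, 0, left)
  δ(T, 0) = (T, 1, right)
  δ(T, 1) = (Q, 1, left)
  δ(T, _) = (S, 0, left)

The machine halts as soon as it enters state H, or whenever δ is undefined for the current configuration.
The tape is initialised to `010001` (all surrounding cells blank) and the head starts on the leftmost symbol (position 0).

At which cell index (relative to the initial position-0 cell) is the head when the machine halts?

0

P | [0]10001_   read 0 → write 0, move right, go to S
S | 0[1]0001_   read 1 → write 0, move left, go to T
T | [0]00001_   read 0 → write 1, move right, go to T
T | 1[0]0001_   read 0 → write 1, move right, go to T
T | 11[0]001_   read 0 → write 1, move right, go to T
T | 111[0]01_   read 0 → write 1, move right, go to T
T | 1111[0]1_   read 0 → write 1, move right, go to T
T | 11111[1]_   read 1 → write 1, move left, go to Q
Q | 1111[1]1_   read 1 → write _, move right, go to P
P | 1111_[1]_   read 1 → write _, move left, go to S
S | 1111[_]__   read _ → write 0, move left, go to R
R | 111[1]0__   read 1 → write _, move left, go to Q
Q | 11[1]_0__   read 1 → write _, move right, go to P
P | 11_[_]0__   read _ → write _, move right, go to T
T | 11__[0]__   read 0 → write 1, move right, go to T
T | 11__1[_]_   read _ → write 0, move left, go to S
S | 11__[1]0_   read 1 → write 0, move left, go to T
T | 11_[_]00_   read _ → write 0, move left, go to S
S | 11[_]000_   read _ → write 0, move left, go to R
R | 1[1]0000_   read 1 → write _, move left, go to Q
Q | [1]_0000_   read 1 → write _, move right, go to P
P | _[_]0000_   read _ → write _, move right, go to T
T | __[0]000_   read 0 → write 1, move right, go to T
T | __1[0]00_   read 0 → write 1, move right, go to T
T | __11[0]0_   read 0 → write 1, move right, go to T
T | __111[0]_   read 0 → write 1, move right, go to T
T | __1111[_]   read _ → write 0, move left, go to S
S | __111[1]0   read 1 → write 0, move left, go to T
T | __11[1]00   read 1 → write 1, move left, go to Q
Q | __1[1]100   read 1 → write _, move right, go to P
P | __1_[1]00   read 1 → write _, move left, go to S
S | __1[_]_00   read _ → write 0, move left, go to R
R | __[1]0_00   read 1 → write _, move left, go to Q
Q | _[_]_0_00   read _ → write 0, move left, go to H
H | [_]0_0_00
At halt the head is at cell 0.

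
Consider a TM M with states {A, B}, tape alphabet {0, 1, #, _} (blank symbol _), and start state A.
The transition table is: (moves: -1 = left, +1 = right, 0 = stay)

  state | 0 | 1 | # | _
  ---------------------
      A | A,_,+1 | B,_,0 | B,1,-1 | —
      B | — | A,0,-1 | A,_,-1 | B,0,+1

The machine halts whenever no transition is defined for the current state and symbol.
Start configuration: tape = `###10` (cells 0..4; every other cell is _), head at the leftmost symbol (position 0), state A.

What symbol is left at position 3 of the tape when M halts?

state=A head=0 tape=_[#]##10   (A,#)→(B,1,-1)
state=B head=-1 tape=[_]1##10   (B,_)→(B,0,+1)
state=B head=0 tape=0[1]##10   (B,1)→(A,0,-1)
state=A head=-1 tape=[0]0##10   (A,0)→(A,_,+1)
state=A head=0 tape=_[0]##10   (A,0)→(A,_,+1)
state=A head=1 tape=__[#]#10   (A,#)→(B,1,-1)
state=B head=0 tape=_[_]1#10   (B,_)→(B,0,+1)
state=B head=1 tape=_0[1]#10   (B,1)→(A,0,-1)
state=A head=0 tape=_[0]0#10   (A,0)→(A,_,+1)
state=A head=1 tape=__[0]#10   (A,0)→(A,_,+1)
state=A head=2 tape=___[#]10   (A,#)→(B,1,-1)
state=B head=1 tape=__[_]110   (B,_)→(B,0,+1)
state=B head=2 tape=__0[1]10   (B,1)→(A,0,-1)
state=A head=1 tape=__[0]010   (A,0)→(A,_,+1)
state=A head=2 tape=___[0]10   (A,0)→(A,_,+1)
state=A head=3 tape=____[1]0   (A,1)→(B,_,0)
state=B head=3 tape=____[_]0   (B,_)→(B,0,+1)
state=B head=4 tape=____0[0]
Cell 3 holds 0 when M halts.

0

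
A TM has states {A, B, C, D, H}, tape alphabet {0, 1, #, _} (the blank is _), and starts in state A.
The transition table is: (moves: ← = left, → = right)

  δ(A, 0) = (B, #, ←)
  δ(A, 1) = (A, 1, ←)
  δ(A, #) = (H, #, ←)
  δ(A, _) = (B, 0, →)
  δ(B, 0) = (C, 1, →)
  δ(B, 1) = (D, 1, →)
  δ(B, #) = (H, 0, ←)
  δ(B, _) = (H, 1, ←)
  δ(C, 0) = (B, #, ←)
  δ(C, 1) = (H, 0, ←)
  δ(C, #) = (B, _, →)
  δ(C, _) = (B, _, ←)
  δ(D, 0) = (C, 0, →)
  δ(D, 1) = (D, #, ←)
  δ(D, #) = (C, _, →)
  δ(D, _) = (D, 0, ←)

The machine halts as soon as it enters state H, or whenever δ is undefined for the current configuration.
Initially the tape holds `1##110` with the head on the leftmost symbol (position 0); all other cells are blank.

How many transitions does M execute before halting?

19

A | _[1]##110   read 1 → write 1, move ←, go to A
A | [_]1##110   read _ → write 0, move →, go to B
B | 0[1]##110   read 1 → write 1, move →, go to D
D | 01[#]#110   read # → write _, move →, go to C
C | 01_[#]110   read # → write _, move →, go to B
B | 01__[1]10   read 1 → write 1, move →, go to D
D | 01__1[1]0   read 1 → write #, move ←, go to D
D | 01__[1]#0   read 1 → write #, move ←, go to D
D | 01_[_]##0   read _ → write 0, move ←, go to D
D | 01[_]0##0   read _ → write 0, move ←, go to D
D | 0[1]00##0   read 1 → write #, move ←, go to D
D | [0]#00##0   read 0 → write 0, move →, go to C
C | 0[#]00##0   read # → write _, move →, go to B
B | 0_[0]0##0   read 0 → write 1, move →, go to C
C | 0_1[0]##0   read 0 → write #, move ←, go to B
B | 0_[1]###0   read 1 → write 1, move →, go to D
D | 0_1[#]##0   read # → write _, move →, go to C
C | 0_1_[#]#0   read # → write _, move →, go to B
B | 0_1__[#]0   read # → write 0, move ←, go to H
H | 0_1_[_]00
M halts after 19 transitions.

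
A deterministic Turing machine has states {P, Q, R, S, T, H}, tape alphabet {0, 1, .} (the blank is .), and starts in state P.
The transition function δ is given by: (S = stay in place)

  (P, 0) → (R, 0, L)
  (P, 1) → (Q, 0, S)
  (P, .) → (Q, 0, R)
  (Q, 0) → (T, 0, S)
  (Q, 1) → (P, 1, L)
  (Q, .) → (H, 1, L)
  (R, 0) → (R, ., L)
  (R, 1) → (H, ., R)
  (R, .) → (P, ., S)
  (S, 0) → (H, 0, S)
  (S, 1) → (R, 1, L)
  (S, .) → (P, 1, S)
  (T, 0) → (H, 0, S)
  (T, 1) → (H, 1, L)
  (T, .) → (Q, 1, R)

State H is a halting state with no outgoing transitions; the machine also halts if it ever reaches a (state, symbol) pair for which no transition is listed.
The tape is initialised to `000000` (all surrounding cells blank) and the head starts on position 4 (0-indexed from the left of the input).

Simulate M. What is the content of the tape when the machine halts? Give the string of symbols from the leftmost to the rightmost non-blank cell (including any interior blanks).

01...00

P | .0000[0]0   read 0 → write 0, move L, go to R
R | .000[0]00   read 0 → write ., move L, go to R
R | .00[0].00   read 0 → write ., move L, go to R
R | .0[0]..00   read 0 → write ., move L, go to R
R | .[0]...00   read 0 → write ., move L, go to R
R | [.]....00   read . → write ., move S, go to P
P | [.]....00   read . → write 0, move R, go to Q
Q | 0[.]...00   read . → write 1, move L, go to H
H | [0]1...00
The non-blank tape span at halt is 01...00.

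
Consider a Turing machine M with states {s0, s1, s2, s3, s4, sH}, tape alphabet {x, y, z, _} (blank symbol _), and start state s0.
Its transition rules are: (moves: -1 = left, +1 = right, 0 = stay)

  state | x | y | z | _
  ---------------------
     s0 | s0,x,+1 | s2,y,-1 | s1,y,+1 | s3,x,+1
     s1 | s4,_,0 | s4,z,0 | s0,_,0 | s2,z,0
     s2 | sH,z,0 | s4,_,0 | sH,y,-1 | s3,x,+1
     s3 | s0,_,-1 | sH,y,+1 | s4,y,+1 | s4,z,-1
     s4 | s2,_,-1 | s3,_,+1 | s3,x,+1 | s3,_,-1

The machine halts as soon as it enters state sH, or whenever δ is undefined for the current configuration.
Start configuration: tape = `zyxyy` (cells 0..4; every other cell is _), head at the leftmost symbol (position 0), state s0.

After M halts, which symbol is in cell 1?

x

state=s0 head=0 tape=[z]yxyy   (s0,z)→(s1,y,+1)
state=s1 head=1 tape=y[y]xyy   (s1,y)→(s4,z,0)
state=s4 head=1 tape=y[z]xyy   (s4,z)→(s3,x,+1)
state=s3 head=2 tape=yx[x]yy   (s3,x)→(s0,_,-1)
state=s0 head=1 tape=y[x]_yy   (s0,x)→(s0,x,+1)
state=s0 head=2 tape=yx[_]yy   (s0,_)→(s3,x,+1)
state=s3 head=3 tape=yxx[y]y   (s3,y)→(sH,y,+1)
state=sH head=4 tape=yxxy[y]
Cell 1 holds x when M halts.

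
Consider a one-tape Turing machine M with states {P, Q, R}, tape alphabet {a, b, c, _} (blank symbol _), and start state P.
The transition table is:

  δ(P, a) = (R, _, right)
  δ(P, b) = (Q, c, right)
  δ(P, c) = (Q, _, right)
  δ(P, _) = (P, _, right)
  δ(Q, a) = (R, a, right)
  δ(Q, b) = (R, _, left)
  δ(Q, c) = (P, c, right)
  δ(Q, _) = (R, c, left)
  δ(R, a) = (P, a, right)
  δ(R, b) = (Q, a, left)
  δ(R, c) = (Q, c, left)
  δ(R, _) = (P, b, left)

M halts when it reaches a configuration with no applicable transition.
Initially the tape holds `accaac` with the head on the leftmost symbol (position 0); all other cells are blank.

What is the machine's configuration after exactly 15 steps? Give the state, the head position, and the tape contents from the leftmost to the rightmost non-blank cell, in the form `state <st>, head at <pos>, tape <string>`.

state R, head at 5, tape cc_c__bc

state=P head=0 tape=__[a]ccaac_   (P,a)→(R,_,right)
state=R head=1 tape=___[c]caac_   (R,c)→(Q,c,left)
state=Q head=0 tape=__[_]ccaac_   (Q,_)→(R,c,left)
state=R head=-1 tape=_[_]cccaac_   (R,_)→(P,b,left)
state=P head=-2 tape=[_]bcccaac_   (P,_)→(P,_,right)
state=P head=-1 tape=_[b]cccaac_   (P,b)→(Q,c,right)
state=Q head=0 tape=_c[c]ccaac_   (Q,c)→(P,c,right)
state=P head=1 tape=_cc[c]caac_   (P,c)→(Q,_,right)
state=Q head=2 tape=_cc_[c]aac_   (Q,c)→(P,c,right)
state=P head=3 tape=_cc_c[a]ac_   (P,a)→(R,_,right)
state=R head=4 tape=_cc_c_[a]c_   (R,a)→(P,a,right)
state=P head=5 tape=_cc_c_a[c]_   (P,c)→(Q,_,right)
state=Q head=6 tape=_cc_c_a_[_]   (Q,_)→(R,c,left)
state=R head=5 tape=_cc_c_a[_]c   (R,_)→(P,b,left)
state=P head=4 tape=_cc_c_[a]bc   (P,a)→(R,_,right)
state=R head=5 tape=_cc_c__[b]c
After 15 steps: state R, head at 5, tape cc_c__bc.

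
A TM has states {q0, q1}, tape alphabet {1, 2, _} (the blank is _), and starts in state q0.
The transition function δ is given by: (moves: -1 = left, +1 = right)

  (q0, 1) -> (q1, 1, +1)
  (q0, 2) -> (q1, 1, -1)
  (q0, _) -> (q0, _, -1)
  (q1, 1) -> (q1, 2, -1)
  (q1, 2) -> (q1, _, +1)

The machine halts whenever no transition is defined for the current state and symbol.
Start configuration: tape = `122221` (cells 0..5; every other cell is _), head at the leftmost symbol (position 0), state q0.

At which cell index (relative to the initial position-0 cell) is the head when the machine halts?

state=q0 head=0 tape=[1]22221   (q0,1)→(q1,1,+1)
state=q1 head=1 tape=1[2]2221   (q1,2)→(q1,_,+1)
state=q1 head=2 tape=1_[2]221   (q1,2)→(q1,_,+1)
state=q1 head=3 tape=1__[2]21   (q1,2)→(q1,_,+1)
state=q1 head=4 tape=1___[2]1   (q1,2)→(q1,_,+1)
state=q1 head=5 tape=1____[1]   (q1,1)→(q1,2,-1)
state=q1 head=4 tape=1___[_]2
At halt the head is at cell 4.

4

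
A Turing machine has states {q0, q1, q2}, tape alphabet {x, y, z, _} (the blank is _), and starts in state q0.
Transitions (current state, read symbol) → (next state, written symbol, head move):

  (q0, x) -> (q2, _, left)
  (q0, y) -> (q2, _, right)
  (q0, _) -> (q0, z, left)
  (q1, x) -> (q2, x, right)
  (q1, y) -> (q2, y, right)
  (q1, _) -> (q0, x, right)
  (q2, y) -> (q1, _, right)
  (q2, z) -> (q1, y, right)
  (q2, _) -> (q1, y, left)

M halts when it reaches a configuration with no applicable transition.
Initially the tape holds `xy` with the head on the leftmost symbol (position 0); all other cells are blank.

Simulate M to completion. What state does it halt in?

state=q0 head=0 tape=__[x]y____   (q0,x)→(q2,_,left)
state=q2 head=-1 tape=_[_]_y____   (q2,_)→(q1,y,left)
state=q1 head=-2 tape=[_]y_y____   (q1,_)→(q0,x,right)
state=q0 head=-1 tape=x[y]_y____   (q0,y)→(q2,_,right)
state=q2 head=0 tape=x_[_]y____   (q2,_)→(q1,y,left)
state=q1 head=-1 tape=x[_]yy____   (q1,_)→(q0,x,right)
state=q0 head=0 tape=xx[y]y____   (q0,y)→(q2,_,right)
state=q2 head=1 tape=xx_[y]____   (q2,y)→(q1,_,right)
state=q1 head=2 tape=xx__[_]___   (q1,_)→(q0,x,right)
state=q0 head=3 tape=xx__x[_]__   (q0,_)→(q0,z,left)
state=q0 head=2 tape=xx__[x]z__   (q0,x)→(q2,_,left)
state=q2 head=1 tape=xx_[_]_z__   (q2,_)→(q1,y,left)
state=q1 head=0 tape=xx[_]y_z__   (q1,_)→(q0,x,right)
state=q0 head=1 tape=xxx[y]_z__   (q0,y)→(q2,_,right)
state=q2 head=2 tape=xxx_[_]z__   (q2,_)→(q1,y,left)
state=q1 head=1 tape=xxx[_]yz__   (q1,_)→(q0,x,right)
state=q0 head=2 tape=xxxx[y]z__   (q0,y)→(q2,_,right)
state=q2 head=3 tape=xxxx_[z]__   (q2,z)→(q1,y,right)
state=q1 head=4 tape=xxxx_y[_]_   (q1,_)→(q0,x,right)
state=q0 head=5 tape=xxxx_yx[_]   (q0,_)→(q0,z,left)
state=q0 head=4 tape=xxxx_y[x]z   (q0,x)→(q2,_,left)
state=q2 head=3 tape=xxxx_[y]_z   (q2,y)→(q1,_,right)
state=q1 head=4 tape=xxxx__[_]z   (q1,_)→(q0,x,right)
state=q0 head=5 tape=xxxx__x[z]
No transition is defined for (q0, z); M halts in state q0.

q0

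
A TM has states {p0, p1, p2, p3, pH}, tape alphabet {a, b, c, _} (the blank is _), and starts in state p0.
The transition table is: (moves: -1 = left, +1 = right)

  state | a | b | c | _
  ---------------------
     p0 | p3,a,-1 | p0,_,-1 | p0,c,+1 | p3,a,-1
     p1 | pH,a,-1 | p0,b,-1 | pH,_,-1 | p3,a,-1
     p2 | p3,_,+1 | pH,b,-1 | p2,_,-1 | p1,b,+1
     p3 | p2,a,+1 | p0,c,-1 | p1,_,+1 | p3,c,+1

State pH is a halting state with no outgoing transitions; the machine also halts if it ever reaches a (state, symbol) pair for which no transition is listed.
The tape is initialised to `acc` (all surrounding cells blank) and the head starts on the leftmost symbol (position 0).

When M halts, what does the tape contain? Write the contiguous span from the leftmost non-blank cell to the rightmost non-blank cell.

c_c_aca

p0 | _[a]cc___   read a → write a, move -1, go to p3
p3 | [_]acc___   read _ → write c, move +1, go to p3
p3 | c[a]cc___   read a → write a, move +1, go to p2
p2 | ca[c]c___   read c → write _, move -1, go to p2
p2 | c[a]_c___   read a → write _, move +1, go to p3
p3 | c_[_]c___   read _ → write c, move +1, go to p3
p3 | c_c[c]___   read c → write _, move +1, go to p1
p1 | c_c_[_]__   read _ → write a, move -1, go to p3
p3 | c_c[_]a__   read _ → write c, move +1, go to p3
p3 | c_cc[a]__   read a → write a, move +1, go to p2
p2 | c_cca[_]_   read _ → write b, move +1, go to p1
p1 | c_ccab[_]   read _ → write a, move -1, go to p3
p3 | c_cca[b]a   read b → write c, move -1, go to p0
p0 | c_cc[a]ca   read a → write a, move -1, go to p3
p3 | c_c[c]aca   read c → write _, move +1, go to p1
p1 | c_c_[a]ca   read a → write a, move -1, go to pH
pH | c_c[_]aca
The non-blank tape span at halt is c_c_aca.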